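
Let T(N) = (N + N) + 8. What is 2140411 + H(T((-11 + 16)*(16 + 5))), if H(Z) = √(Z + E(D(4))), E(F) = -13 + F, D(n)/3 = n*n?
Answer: 2140411 + √253 ≈ 2.1404e+6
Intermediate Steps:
D(n) = 3*n² (D(n) = 3*(n*n) = 3*n²)
T(N) = 8 + 2*N (T(N) = 2*N + 8 = 8 + 2*N)
H(Z) = √(35 + Z) (H(Z) = √(Z + (-13 + 3*4²)) = √(Z + (-13 + 3*16)) = √(Z + (-13 + 48)) = √(Z + 35) = √(35 + Z))
2140411 + H(T((-11 + 16)*(16 + 5))) = 2140411 + √(35 + (8 + 2*((-11 + 16)*(16 + 5)))) = 2140411 + √(35 + (8 + 2*(5*21))) = 2140411 + √(35 + (8 + 2*105)) = 2140411 + √(35 + (8 + 210)) = 2140411 + √(35 + 218) = 2140411 + √253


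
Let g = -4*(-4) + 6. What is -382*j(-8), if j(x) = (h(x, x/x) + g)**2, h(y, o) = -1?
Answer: -168462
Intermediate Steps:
g = 22 (g = 16 + 6 = 22)
j(x) = 441 (j(x) = (-1 + 22)**2 = 21**2 = 441)
-382*j(-8) = -382*441 = -168462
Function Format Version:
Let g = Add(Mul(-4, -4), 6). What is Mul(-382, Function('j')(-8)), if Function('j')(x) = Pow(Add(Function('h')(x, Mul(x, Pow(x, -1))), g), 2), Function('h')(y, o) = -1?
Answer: -168462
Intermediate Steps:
g = 22 (g = Add(16, 6) = 22)
Function('j')(x) = 441 (Function('j')(x) = Pow(Add(-1, 22), 2) = Pow(21, 2) = 441)
Mul(-382, Function('j')(-8)) = Mul(-382, 441) = -168462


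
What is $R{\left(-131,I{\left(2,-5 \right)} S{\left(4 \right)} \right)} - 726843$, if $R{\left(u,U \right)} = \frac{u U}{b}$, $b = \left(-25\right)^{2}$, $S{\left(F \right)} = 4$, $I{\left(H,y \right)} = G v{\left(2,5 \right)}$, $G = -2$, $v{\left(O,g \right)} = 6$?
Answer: $- \frac{454270587}{625} \approx -7.2683 \cdot 10^{5}$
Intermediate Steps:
$I{\left(H,y \right)} = -12$ ($I{\left(H,y \right)} = \left(-2\right) 6 = -12$)
$b = 625$
$R{\left(u,U \right)} = \frac{U u}{625}$ ($R{\left(u,U \right)} = \frac{u U}{625} = U u \frac{1}{625} = \frac{U u}{625}$)
$R{\left(-131,I{\left(2,-5 \right)} S{\left(4 \right)} \right)} - 726843 = \frac{1}{625} \left(\left(-12\right) 4\right) \left(-131\right) - 726843 = \frac{1}{625} \left(-48\right) \left(-131\right) - 726843 = \frac{6288}{625} - 726843 = - \frac{454270587}{625}$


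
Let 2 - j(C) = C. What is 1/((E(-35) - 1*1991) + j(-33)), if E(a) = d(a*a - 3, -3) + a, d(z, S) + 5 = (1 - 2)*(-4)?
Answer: -1/1992 ≈ -0.00050201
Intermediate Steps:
d(z, S) = -1 (d(z, S) = -5 + (1 - 2)*(-4) = -5 - 1*(-4) = -5 + 4 = -1)
j(C) = 2 - C
E(a) = -1 + a
1/((E(-35) - 1*1991) + j(-33)) = 1/(((-1 - 35) - 1*1991) + (2 - 1*(-33))) = 1/((-36 - 1991) + (2 + 33)) = 1/(-2027 + 35) = 1/(-1992) = -1/1992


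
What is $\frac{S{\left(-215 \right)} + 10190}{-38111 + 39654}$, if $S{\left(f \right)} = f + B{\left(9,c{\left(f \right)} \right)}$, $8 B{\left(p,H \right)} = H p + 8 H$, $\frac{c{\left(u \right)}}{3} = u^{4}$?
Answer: $\frac{108974361675}{12344} \approx 8.8281 \cdot 10^{6}$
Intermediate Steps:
$c{\left(u \right)} = 3 u^{4}$
$B{\left(p,H \right)} = H + \frac{H p}{8}$ ($B{\left(p,H \right)} = \frac{H p + 8 H}{8} = \frac{8 H + H p}{8} = H + \frac{H p}{8}$)
$S{\left(f \right)} = f + \frac{51 f^{4}}{8}$ ($S{\left(f \right)} = f + \frac{3 f^{4} \left(8 + 9\right)}{8} = f + \frac{1}{8} \cdot 3 f^{4} \cdot 17 = f + \frac{51 f^{4}}{8}$)
$\frac{S{\left(-215 \right)} + 10190}{-38111 + 39654} = \frac{\left(-215 + \frac{51 \left(-215\right)^{4}}{8}\right) + 10190}{-38111 + 39654} = \frac{\left(-215 + \frac{51}{8} \cdot 2136750625\right) + 10190}{1543} = \left(\left(-215 + \frac{108974281875}{8}\right) + 10190\right) \frac{1}{1543} = \left(\frac{108974280155}{8} + 10190\right) \frac{1}{1543} = \frac{108974361675}{8} \cdot \frac{1}{1543} = \frac{108974361675}{12344}$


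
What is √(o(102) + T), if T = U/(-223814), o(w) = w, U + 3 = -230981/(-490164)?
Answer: 19*√850139797965764582802/54852782748 ≈ 10.100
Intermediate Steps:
U = -1239511/490164 (U = -3 - 230981/(-490164) = -3 - 230981*(-1/490164) = -3 + 230981/490164 = -1239511/490164 ≈ -2.5288)
T = 1239511/109705565496 (T = -1239511/490164/(-223814) = -1239511/490164*(-1/223814) = 1239511/109705565496 ≈ 1.1299e-5)
√(o(102) + T) = √(102 + 1239511/109705565496) = √(11189968920103/109705565496) = 19*√850139797965764582802/54852782748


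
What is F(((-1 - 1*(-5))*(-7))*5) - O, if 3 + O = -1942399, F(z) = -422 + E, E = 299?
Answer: 1942279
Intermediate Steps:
F(z) = -123 (F(z) = -422 + 299 = -123)
O = -1942402 (O = -3 - 1942399 = -1942402)
F(((-1 - 1*(-5))*(-7))*5) - O = -123 - 1*(-1942402) = -123 + 1942402 = 1942279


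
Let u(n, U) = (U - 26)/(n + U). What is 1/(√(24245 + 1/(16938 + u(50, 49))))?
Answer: √17043891388175435/20328038462 ≈ 0.0064223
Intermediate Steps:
u(n, U) = (-26 + U)/(U + n)
1/(√(24245 + 1/(16938 + u(50, 49)))) = 1/(√(24245 + 1/(16938 + (-26 + 49)/(49 + 50)))) = 1/(√(24245 + 1/(16938 + 23/99))) = 1/(√(24245 + 1/(1676885/99))) = 1/(√(24245 + 99/1676885)) = 1/(√(40656076924/1676885)) = 1/(2*√17043891388175435/1676885) = √17043891388175435/20328038462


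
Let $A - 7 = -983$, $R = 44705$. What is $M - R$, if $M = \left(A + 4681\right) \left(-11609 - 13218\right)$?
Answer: $-92028740$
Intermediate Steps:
$A = -976$ ($A = 7 - 983 = -976$)
$M = -91984035$ ($M = \left(-976 + 4681\right) \left(-11609 - 13218\right) = 3705 \left(-24827\right) = -91984035$)
$M - R = -91984035 - 44705 = -92028740$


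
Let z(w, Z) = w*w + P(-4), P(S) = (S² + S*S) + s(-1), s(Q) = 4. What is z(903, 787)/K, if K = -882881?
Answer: -815445/882881 ≈ -0.92362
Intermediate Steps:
P(S) = 4 + 2*S² (P(S) = (S² + S*S) + 4 = (S² + S²) + 4 = 2*S² + 4 = 4 + 2*S²)
z(w, Z) = 36 + w² (z(w, Z) = w*w + (4 + 2*(-4)²) = w² + (4 + 2*16) = w² + (4 + 32) = w² + 36 = 36 + w²)
z(903, 787)/K = (36 + 903²)/(-882881) = (36 + 815409)*(-1/882881) = 815445*(-1/882881) = -815445/882881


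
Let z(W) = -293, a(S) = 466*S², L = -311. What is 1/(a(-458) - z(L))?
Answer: 1/97750317 ≈ 1.0230e-8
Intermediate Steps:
1/(a(-458) - z(L)) = 1/(466*(-458)² - 1*(-293)) = 1/(466*209764 + 293) = 1/(97750024 + 293) = 1/97750317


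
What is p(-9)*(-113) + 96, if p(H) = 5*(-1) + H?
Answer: 1678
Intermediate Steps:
p(H) = -5 + H
p(-9)*(-113) + 96 = (-5 - 9)*(-113) + 96 = -14*(-113) + 96 = 1582 + 96 = 1678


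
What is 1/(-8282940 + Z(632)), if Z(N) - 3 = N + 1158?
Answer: -1/8281147 ≈ -1.2076e-7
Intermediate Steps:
Z(N) = 1161 + N (Z(N) = 3 + (N + 1158) = 3 + (1158 + N) = 1161 + N)
1/(-8282940 + Z(632)) = 1/(-8282940 + (1161 + 632)) = 1/(-8282940 + 1793) = 1/(-8281147) = -1/8281147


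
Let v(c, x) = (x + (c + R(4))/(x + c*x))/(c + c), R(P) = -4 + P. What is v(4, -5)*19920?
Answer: -64242/5 ≈ -12848.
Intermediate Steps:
v(c, x) = (x + c/(x + c*x))/(2*c) (v(c, x) = (x + (c + (-4 + 4))/(x + c*x))/(c + c) = (x + (c + 0)/(x + c*x))/((2*c)) = (x + c/(x + c*x))*(1/(2*c)) = (x + c/(x + c*x))/(2*c))
v(4, -5)*19920 = ((1/2)*(4 + (-5)**2 + 4*(-5)**2)/(4*(-5)*(1 + 4)))*19920 = ((1/2)*(1/4)*(-1/5)*(4 + 25 + 4*25)/5)*19920 = ((1/2)*(1/4)*(-1/5)*(1/5)*(4 + 25 + 100))*19920 = ((1/2)*(1/4)*(-1/5)*(1/5)*129)*19920 = -129/200*19920 = -64242/5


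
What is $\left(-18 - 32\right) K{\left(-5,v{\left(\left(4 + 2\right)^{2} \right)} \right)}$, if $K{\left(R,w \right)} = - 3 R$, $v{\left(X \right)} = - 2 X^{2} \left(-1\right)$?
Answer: $-750$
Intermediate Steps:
$v{\left(X \right)} = 2 X^{2}$
$\left(-18 - 32\right) K{\left(-5,v{\left(\left(4 + 2\right)^{2} \right)} \right)} = \left(-18 - 32\right) \left(\left(-3\right) \left(-5\right)\right) = \left(-50\right) 15 = -750$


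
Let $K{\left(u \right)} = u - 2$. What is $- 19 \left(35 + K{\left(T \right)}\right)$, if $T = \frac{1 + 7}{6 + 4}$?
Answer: $- \frac{3211}{5} \approx -642.2$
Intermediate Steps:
$T = \frac{4}{5}$ ($T = \frac{8}{10} = 8 \cdot \frac{1}{10} = \frac{4}{5} \approx 0.8$)
$K{\left(u \right)} = -2 + u$ ($K{\left(u \right)} = u - 2 = -2 + u$)
$- 19 \left(35 + K{\left(T \right)}\right) = - 19 \left(35 + \left(-2 + \frac{4}{5}\right)\right) = - 19 \left(35 - \frac{6}{5}\right) = \left(-19\right) \frac{169}{5} = - \frac{3211}{5}$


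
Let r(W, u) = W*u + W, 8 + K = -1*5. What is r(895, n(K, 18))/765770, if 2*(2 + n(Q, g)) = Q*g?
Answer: -10561/76577 ≈ -0.13791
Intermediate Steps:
K = -13 (K = -8 - 1*5 = -8 - 5 = -13)
n(Q, g) = -2 + Q*g/2 (n(Q, g) = -2 + (Q*g)/2 = -2 + Q*g/2)
r(W, u) = W + W*u
r(895, n(K, 18))/765770 = (895*(1 + (-2 + (½)*(-13)*18)))/765770 = (895*(1 + (-2 - 117)))*(1/765770) = (895*(1 - 119))*(1/765770) = (895*(-118))*(1/765770) = -105610*1/765770 = -10561/76577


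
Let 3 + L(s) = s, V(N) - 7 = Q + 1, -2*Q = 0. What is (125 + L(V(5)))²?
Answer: 16900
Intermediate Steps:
Q = 0 (Q = -½*0 = 0)
V(N) = 8 (V(N) = 7 + (0 + 1) = 7 + 1 = 8)
L(s) = -3 + s
(125 + L(V(5)))² = (125 + (-3 + 8))² = (125 + 5)² = 130² = 16900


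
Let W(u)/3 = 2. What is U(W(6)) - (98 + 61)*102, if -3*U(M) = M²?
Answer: -16230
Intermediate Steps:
W(u) = 6 (W(u) = 3*2 = 6)
U(M) = -M²/3
U(W(6)) - (98 + 61)*102 = -⅓*6² - (98 + 61)*102 = -⅓*36 - 159*102 = -12 - 1*16218 = -12 - 16218 = -16230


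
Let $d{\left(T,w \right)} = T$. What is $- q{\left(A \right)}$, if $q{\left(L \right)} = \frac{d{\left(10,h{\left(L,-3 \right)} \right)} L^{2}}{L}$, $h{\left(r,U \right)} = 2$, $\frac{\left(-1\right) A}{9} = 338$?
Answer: $30420$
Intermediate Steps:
$A = -3042$ ($A = \left(-9\right) 338 = -3042$)
$q{\left(L \right)} = 10 L$ ($q{\left(L \right)} = \frac{10 L^{2}}{L} = 10 L$)
$- q{\left(A \right)} = - 10 \left(-3042\right) = \left(-1\right) \left(-30420\right) = 30420$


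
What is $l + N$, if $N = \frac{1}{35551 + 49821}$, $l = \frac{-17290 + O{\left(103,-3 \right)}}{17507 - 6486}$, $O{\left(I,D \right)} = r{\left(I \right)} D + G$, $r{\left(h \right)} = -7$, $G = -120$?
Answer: $- \frac{1484522687}{940884812} \approx -1.5778$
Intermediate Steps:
$O{\left(I,D \right)} = -120 - 7 D$ ($O{\left(I,D \right)} = - 7 D - 120 = -120 - 7 D$)
$l = - \frac{17389}{11021}$ ($l = \frac{-17290 - 99}{17507 - 6486} = \frac{-17290 + \left(-120 + 21\right)}{11021} = \left(-17290 - 99\right) \frac{1}{11021} = \left(-17389\right) \frac{1}{11021} = - \frac{17389}{11021} \approx -1.5778$)
$N = \frac{1}{85372} \approx 1.1713 \cdot 10^{-5}$
$l + N = - \frac{17389}{11021} + \frac{1}{85372} = - \frac{1484522687}{940884812}$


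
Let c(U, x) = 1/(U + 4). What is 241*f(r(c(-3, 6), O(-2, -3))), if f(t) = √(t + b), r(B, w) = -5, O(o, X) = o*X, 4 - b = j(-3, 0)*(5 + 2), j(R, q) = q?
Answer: 241*I ≈ 241.0*I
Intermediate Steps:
b = 4 (b = 4 - 0*(5 + 2) = 4 - 0*7 = 4 - 1*0 = 4 + 0 = 4)
O(o, X) = X*o
c(U, x) = 1/(4 + U)
f(t) = √(4 + t) (f(t) = √(t + 4) = √(4 + t))
241*f(r(c(-3, 6), O(-2, -3))) = 241*√(4 - 5) = 241*√(-1) = 241*I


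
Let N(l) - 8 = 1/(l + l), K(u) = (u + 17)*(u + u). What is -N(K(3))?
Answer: -1921/240 ≈ -8.0042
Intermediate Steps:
K(u) = 2*u*(17 + u) (K(u) = (17 + u)*(2*u) = 2*u*(17 + u))
N(l) = 8 + 1/(2*l) (N(l) = 8 + 1/(l + l) = 8 + 1/(2*l))
-N(K(3)) = -(8 + 1/(2*((2*3*(17 + 3))))) = -(8 + 1/(2*((2*3*20)))) = -(8 + (½)/120) = -(8 + (½)*(1/120)) = -(8 + 1/240) = -1*1921/240 = -1921/240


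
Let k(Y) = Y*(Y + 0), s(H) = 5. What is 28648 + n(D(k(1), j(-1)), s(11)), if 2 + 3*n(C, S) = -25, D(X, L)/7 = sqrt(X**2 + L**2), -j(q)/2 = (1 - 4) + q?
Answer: 28639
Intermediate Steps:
k(Y) = Y**2 (k(Y) = Y*Y = Y**2)
j(q) = 6 - 2*q (j(q) = -2*((1 - 4) + q) = -2*(-3 + q) = 6 - 2*q)
D(X, L) = 7*sqrt(L**2 + X**2) (D(X, L) = 7*sqrt(X**2 + L**2) = 7*sqrt(L**2 + X**2))
n(C, S) = -9 (n(C, S) = -2/3 + (1/3)*(-25) = -2/3 - 25/3 = -9)
28648 + n(D(k(1), j(-1)), s(11)) = 28648 - 9 = 28639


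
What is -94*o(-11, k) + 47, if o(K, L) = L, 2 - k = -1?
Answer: -235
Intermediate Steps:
k = 3 (k = 2 - 1*(-1) = 2 + 1 = 3)
-94*o(-11, k) + 47 = -94*3 + 47 = -282 + 47 = -235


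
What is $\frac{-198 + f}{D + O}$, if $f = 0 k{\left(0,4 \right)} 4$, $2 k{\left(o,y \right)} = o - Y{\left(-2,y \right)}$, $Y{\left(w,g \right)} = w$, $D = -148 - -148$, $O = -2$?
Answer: $99$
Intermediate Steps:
$D = 0$ ($D = -148 + 148 = 0$)
$k{\left(o,y \right)} = 1 + \frac{o}{2}$ ($k{\left(o,y \right)} = \frac{o - -2}{2} = \frac{o + 2}{2} = \frac{2 + o}{2} = 1 + \frac{o}{2}$)
$f = 0$ ($f = 0 \left(1 + \frac{1}{2} \cdot 0\right) 4 = 0 \left(1 + 0\right) 4 = 0 \cdot 1 \cdot 4 = 0 \cdot 4 = 0$)
$\frac{-198 + f}{D + O} = \frac{-198 + 0}{0 - 2} = - \frac{198}{-2} = \left(-198\right) \left(- \frac{1}{2}\right) = 99$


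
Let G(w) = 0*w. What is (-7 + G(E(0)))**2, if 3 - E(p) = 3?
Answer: 49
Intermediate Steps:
E(p) = 0 (E(p) = 3 - 1*3 = 3 - 3 = 0)
G(w) = 0
(-7 + G(E(0)))**2 = (-7 + 0)**2 = (-7)**2 = 49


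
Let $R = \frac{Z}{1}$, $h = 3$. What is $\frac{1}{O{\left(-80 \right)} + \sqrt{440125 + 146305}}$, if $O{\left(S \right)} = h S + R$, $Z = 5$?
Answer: $\frac{47}{106241} + \frac{13 \sqrt{3470}}{531205} \approx 0.001884$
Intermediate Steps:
$R = 5$ ($R = \frac{5}{1} = 5 \cdot 1 = 5$)
$O{\left(S \right)} = 5 + 3 S$ ($O{\left(S \right)} = 3 S + 5 = 5 + 3 S$)
$\frac{1}{O{\left(-80 \right)} + \sqrt{440125 + 146305}} = \frac{1}{\left(5 + 3 \left(-80\right)\right) + \sqrt{440125 + 146305}} = \frac{1}{\left(5 - 240\right) + \sqrt{586430}} = \frac{1}{-235 + 13 \sqrt{3470}}$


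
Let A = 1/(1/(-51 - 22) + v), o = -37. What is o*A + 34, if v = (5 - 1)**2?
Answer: 36977/1167 ≈ 31.686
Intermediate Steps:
v = 16 (v = 4**2 = 16)
A = 73/1167 (A = 1/(1/(-51 - 22) + 16) = 1/(1/(-73) + 16) = 1/(-1/73 + 16) = 1/(1167/73) = 73/1167 ≈ 0.062554)
o*A + 34 = -37*73/1167 + 34 = -2701/1167 + 34 = 36977/1167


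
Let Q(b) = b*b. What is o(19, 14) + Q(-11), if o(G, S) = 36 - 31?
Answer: 126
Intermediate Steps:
o(G, S) = 5
Q(b) = b**2
o(19, 14) + Q(-11) = 5 + (-11)**2 = 5 + 121 = 126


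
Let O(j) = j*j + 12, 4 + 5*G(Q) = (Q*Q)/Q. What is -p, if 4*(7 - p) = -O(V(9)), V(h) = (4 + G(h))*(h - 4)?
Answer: -665/4 ≈ -166.25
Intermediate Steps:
G(Q) = -⅘ + Q/5 (G(Q) = -⅘ + ((Q*Q)/Q)/5 = -⅘ + (Q²/Q)/5 = -⅘ + Q/5)
V(h) = (-4 + h)*(16/5 + h/5) (V(h) = (4 + (-⅘ + h/5))*(h - 4) = (16/5 + h/5)*(-4 + h) = (-4 + h)*(16/5 + h/5))
O(j) = 12 + j² (O(j) = j² + 12 = 12 + j²)
p = 665/4 (p = 7 - (-1)*(12 + (-64/5 + (⅕)*9² + (12/5)*9)²)/4 = 7 - (-1)*(12 + (-64/5 + (⅕)*81 + 108/5)²)/4 = 7 - (-1)*(12 + (-64/5 + 81/5 + 108/5)²)/4 = 7 - (-1)*(12 + 25²)/4 = 7 - (-1)*(12 + 625)/4 = 7 - (-1)*637/4 = 7 - ¼*(-637) = 7 + 637/4 = 665/4 ≈ 166.25)
-p = -1*665/4 = -665/4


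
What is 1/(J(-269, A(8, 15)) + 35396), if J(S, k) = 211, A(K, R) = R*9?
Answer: 1/35607 ≈ 2.8084e-5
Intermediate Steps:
A(K, R) = 9*R
1/(J(-269, A(8, 15)) + 35396) = 1/(211 + 35396) = 1/35607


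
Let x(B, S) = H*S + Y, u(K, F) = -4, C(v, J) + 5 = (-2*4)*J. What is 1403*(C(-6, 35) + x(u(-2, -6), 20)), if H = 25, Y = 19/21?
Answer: 6361202/21 ≈ 3.0291e+5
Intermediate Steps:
Y = 19/21 (Y = 19*(1/21) = 19/21 ≈ 0.90476)
C(v, J) = -5 - 8*J (C(v, J) = -5 + (-2*4)*J = -5 - 8*J)
x(B, S) = 19/21 + 25*S (x(B, S) = 25*S + 19/21 = 19/21 + 25*S)
1403*(C(-6, 35) + x(u(-2, -6), 20)) = 1403*((-5 - 8*35) + (19/21 + 25*20)) = 1403*((-5 - 280) + (19/21 + 500)) = 1403*(-285 + 10519/21) = 1403*(4534/21) = 6361202/21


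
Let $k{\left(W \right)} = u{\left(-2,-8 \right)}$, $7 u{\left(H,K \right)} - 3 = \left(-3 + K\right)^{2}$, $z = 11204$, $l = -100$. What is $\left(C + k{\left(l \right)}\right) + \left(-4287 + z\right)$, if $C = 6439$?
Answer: $\frac{93616}{7} \approx 13374.0$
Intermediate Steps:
$u{\left(H,K \right)} = \frac{3}{7} + \frac{\left(-3 + K\right)^{2}}{7}$
$k{\left(W \right)} = \frac{124}{7}$ ($k{\left(W \right)} = \frac{3}{7} + \frac{\left(-3 - 8\right)^{2}}{7} = \frac{3}{7} + \frac{\left(-11\right)^{2}}{7} = \frac{3}{7} + \frac{1}{7} \cdot 121 = \frac{3}{7} + \frac{121}{7} = \frac{124}{7}$)
$\left(C + k{\left(l \right)}\right) + \left(-4287 + z\right) = \left(6439 + \frac{124}{7}\right) + \left(-4287 + 11204\right) = \frac{45197}{7} + 6917 = \frac{93616}{7}$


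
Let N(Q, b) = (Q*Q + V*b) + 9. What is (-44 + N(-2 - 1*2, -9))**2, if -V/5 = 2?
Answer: 5041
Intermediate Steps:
V = -10 (V = -5*2 = -10)
N(Q, b) = 9 + Q**2 - 10*b (N(Q, b) = (Q*Q - 10*b) + 9 = (Q**2 - 10*b) + 9 = 9 + Q**2 - 10*b)
(-44 + N(-2 - 1*2, -9))**2 = (-44 + (9 + (-2 - 1*2)**2 - 10*(-9)))**2 = (-44 + (9 + (-2 - 2)**2 + 90))**2 = (-44 + (9 + (-4)**2 + 90))**2 = (-44 + (9 + 16 + 90))**2 = (-44 + 115)**2 = 71**2 = 5041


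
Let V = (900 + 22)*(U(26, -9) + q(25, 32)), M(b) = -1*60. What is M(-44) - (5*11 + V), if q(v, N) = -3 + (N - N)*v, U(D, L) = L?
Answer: 10949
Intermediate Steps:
M(b) = -60
q(v, N) = -3 (q(v, N) = -3 + 0*v = -3 + 0 = -3)
V = -11064 (V = (900 + 22)*(-9 - 3) = 922*(-12) = -11064)
M(-44) - (5*11 + V) = -60 - (5*11 - 11064) = -60 - (55 - 11064) = -60 - 1*(-11009) = -60 + 11009 = 10949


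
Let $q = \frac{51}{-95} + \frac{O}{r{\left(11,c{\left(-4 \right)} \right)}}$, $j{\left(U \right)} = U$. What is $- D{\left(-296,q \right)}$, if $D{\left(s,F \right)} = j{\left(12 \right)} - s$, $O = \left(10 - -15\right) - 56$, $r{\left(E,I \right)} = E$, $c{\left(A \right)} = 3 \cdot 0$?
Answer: $-308$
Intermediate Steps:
$c{\left(A \right)} = 0$
$O = -31$ ($O = \left(10 + 15\right) - 56 = 25 - 56 = -31$)
$q = - \frac{3506}{1045}$ ($q = \frac{51}{-95} - \frac{31}{11} = 51 \left(- \frac{1}{95}\right) - \frac{31}{11} = - \frac{51}{95} - \frac{31}{11} = - \frac{3506}{1045} \approx -3.355$)
$D{\left(s,F \right)} = 12 - s$
$- D{\left(-296,q \right)} = - (12 - -296) = - (12 + 296) = \left(-1\right) 308 = -308$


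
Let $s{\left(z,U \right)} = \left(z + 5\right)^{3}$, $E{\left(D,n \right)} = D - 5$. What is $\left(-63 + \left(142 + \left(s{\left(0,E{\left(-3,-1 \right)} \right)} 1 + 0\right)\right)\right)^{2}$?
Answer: $41616$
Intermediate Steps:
$E{\left(D,n \right)} = -5 + D$
$s{\left(z,U \right)} = \left(5 + z\right)^{3}$
$\left(-63 + \left(142 + \left(s{\left(0,E{\left(-3,-1 \right)} \right)} 1 + 0\right)\right)\right)^{2} = \left(-63 + \left(142 + \left(\left(5 + 0\right)^{3} \cdot 1 + 0\right)\right)\right)^{2} = \left(-63 + \left(142 + \left(5^{3} \cdot 1 + 0\right)\right)\right)^{2} = \left(-63 + \left(142 + \left(125 \cdot 1 + 0\right)\right)\right)^{2} = \left(-63 + \left(142 + \left(125 + 0\right)\right)\right)^{2} = \left(-63 + \left(142 + 125\right)\right)^{2} = \left(-63 + 267\right)^{2} = 204^{2} = 41616$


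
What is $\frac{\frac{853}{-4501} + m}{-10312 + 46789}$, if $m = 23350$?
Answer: $\frac{35032499}{54727659} \approx 0.64012$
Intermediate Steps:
$\frac{\frac{853}{-4501} + m}{-10312 + 46789} = \frac{\frac{853}{-4501} + 23350}{-10312 + 46789} = \frac{853 \left(- \frac{1}{4501}\right) + 23350}{36477} = \left(- \frac{853}{4501} + 23350\right) \frac{1}{36477} = \frac{105097497}{4501} \cdot \frac{1}{36477} = \frac{35032499}{54727659}$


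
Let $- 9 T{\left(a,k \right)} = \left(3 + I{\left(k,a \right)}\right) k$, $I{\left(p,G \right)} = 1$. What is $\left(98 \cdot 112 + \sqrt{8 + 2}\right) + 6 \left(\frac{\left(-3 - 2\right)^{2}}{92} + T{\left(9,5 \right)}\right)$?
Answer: $\frac{1513073}{138} + \sqrt{10} \approx 10967.0$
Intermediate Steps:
$T{\left(a,k \right)} = - \frac{4 k}{9}$ ($T{\left(a,k \right)} = - \frac{\left(3 + 1\right) k}{9} = - \frac{4 k}{9}$)
$\left(98 \cdot 112 + \sqrt{8 + 2}\right) + 6 \left(\frac{\left(-3 - 2\right)^{2}}{92} + T{\left(9,5 \right)}\right) = \left(98 \cdot 112 + \sqrt{8 + 2}\right) + 6 \left(\frac{\left(-3 - 2\right)^{2}}{92} - \frac{20}{9}\right) = \left(10976 + \sqrt{10}\right) + 6 \left(\left(-5\right)^{2} \cdot \frac{1}{92} - \frac{20}{9}\right) = \left(10976 + \sqrt{10}\right) + 6 \left(25 \cdot \frac{1}{92} - \frac{20}{9}\right) = \left(10976 + \sqrt{10}\right) + 6 \left(\frac{25}{92} - \frac{20}{9}\right) = \left(10976 + \sqrt{10}\right) + 6 \left(- \frac{1615}{828}\right) = \left(10976 + \sqrt{10}\right) - \frac{1615}{138} = \frac{1513073}{138} + \sqrt{10}$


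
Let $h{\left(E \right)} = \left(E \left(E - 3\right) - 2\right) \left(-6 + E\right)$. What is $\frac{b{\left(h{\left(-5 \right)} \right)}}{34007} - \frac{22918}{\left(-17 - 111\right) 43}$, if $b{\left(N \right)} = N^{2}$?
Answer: $\frac{870526661}{93587264} \approx 9.3018$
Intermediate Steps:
$h{\left(E \right)} = \left(-6 + E\right) \left(-2 + E \left(-3 + E\right)\right)$ ($h{\left(E \right)} = \left(E \left(-3 + E\right) - 2\right) \left(-6 + E\right) = \left(-2 + E \left(-3 + E\right)\right) \left(-6 + E\right) = \left(-6 + E\right) \left(-2 + E \left(-3 + E\right)\right)$)
$\frac{b{\left(h{\left(-5 \right)} \right)}}{34007} - \frac{22918}{\left(-17 - 111\right) 43} = \frac{\left(12 + \left(-5\right)^{3} - 9 \left(-5\right)^{2} + 16 \left(-5\right)\right)^{2}}{34007} - \frac{22918}{\left(-17 - 111\right) 43} = \left(12 - 125 - 225 - 80\right)^{2} \cdot \frac{1}{34007} - \frac{22918}{\left(-128\right) 43} = \left(12 - 125 - 225 - 80\right)^{2} \cdot \frac{1}{34007} - \frac{22918}{-5504} = \left(-418\right)^{2} \cdot \frac{1}{34007} - - \frac{11459}{2752} = 174724 \cdot \frac{1}{34007} + \frac{11459}{2752} = \frac{174724}{34007} + \frac{11459}{2752} = \frac{870526661}{93587264}$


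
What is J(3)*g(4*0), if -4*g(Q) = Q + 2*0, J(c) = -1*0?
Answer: 0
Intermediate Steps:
J(c) = 0
g(Q) = -Q/4 (g(Q) = -(Q + 2*0)/4 = -(Q + 0)/4 = -Q/4)
J(3)*g(4*0) = 0*(-0) = 0*(-1/4*0) = 0*0 = 0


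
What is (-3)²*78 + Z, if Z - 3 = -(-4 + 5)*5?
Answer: 700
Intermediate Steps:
Z = -2 (Z = 3 - (-4 + 5)*5 = 3 - 5 = -2)
(-3)²*78 + Z = (-3)²*78 - 2 = 9*78 - 2 = 702 - 2 = 700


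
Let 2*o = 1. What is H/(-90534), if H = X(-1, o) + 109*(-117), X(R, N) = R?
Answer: 6377/45267 ≈ 0.14088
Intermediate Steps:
o = ½ (o = (½)*1 = ½ ≈ 0.50000)
H = -12754 (H = -1 + 109*(-117) = -1 - 12753 = -12754)
H/(-90534) = -12754/(-90534) = -12754*(-1/90534) = 6377/45267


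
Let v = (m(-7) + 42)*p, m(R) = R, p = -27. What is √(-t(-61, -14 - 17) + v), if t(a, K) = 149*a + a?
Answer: √8205 ≈ 90.581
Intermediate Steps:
t(a, K) = 150*a
v = -945 (v = (-7 + 42)*(-27) = 35*(-27) = -945)
√(-t(-61, -14 - 17) + v) = √(-150*(-61) - 945) = √(-1*(-9150) - 945) = √(9150 - 945) = √8205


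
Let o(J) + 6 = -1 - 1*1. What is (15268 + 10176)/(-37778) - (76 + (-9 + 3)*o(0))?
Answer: -2354958/18889 ≈ -124.67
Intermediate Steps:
o(J) = -8 (o(J) = -6 + (-1 - 1*1) = -6 + (-1 - 1) = -6 - 2 = -8)
(15268 + 10176)/(-37778) - (76 + (-9 + 3)*o(0)) = (15268 + 10176)/(-37778) - (76 + (-9 + 3)*(-8)) = 25444*(-1/37778) - (76 - 6*(-8)) = -12722/18889 - (76 + 48) = -12722/18889 - 1*124 = -12722/18889 - 124 = -2354958/18889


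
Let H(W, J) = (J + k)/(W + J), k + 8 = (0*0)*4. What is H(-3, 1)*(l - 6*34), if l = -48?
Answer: -882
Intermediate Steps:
k = -8 (k = -8 + (0*0)*4 = -8 + 0*4 = -8 + 0 = -8)
H(W, J) = (-8 + J)/(J + W) (H(W, J) = (J - 8)/(W + J) = (-8 + J)/(J + W))
H(-3, 1)*(l - 6*34) = ((-8 + 1)/(1 - 3))*(-48 - 6*34) = (-7/(-2))*(-48 - 204) = -½*(-7)*(-252) = (7/2)*(-252) = -882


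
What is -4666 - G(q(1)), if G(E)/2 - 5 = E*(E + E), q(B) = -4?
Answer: -4740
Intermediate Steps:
G(E) = 10 + 4*E**2 (G(E) = 10 + 2*(E*(E + E)) = 10 + 2*(E*(2*E)) = 10 + 2*(2*E**2) = 10 + 4*E**2)
-4666 - G(q(1)) = -4666 - (10 + 4*(-4)**2) = -4666 - (10 + 4*16) = -4666 - (10 + 64) = -4666 - 1*74 = -4666 - 74 = -4740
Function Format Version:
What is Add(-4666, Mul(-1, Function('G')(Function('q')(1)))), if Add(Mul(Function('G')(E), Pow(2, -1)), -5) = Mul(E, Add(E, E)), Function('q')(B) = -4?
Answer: -4740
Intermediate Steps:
Function('G')(E) = Add(10, Mul(4, Pow(E, 2))) (Function('G')(E) = Add(10, Mul(2, Mul(E, Add(E, E)))) = Add(10, Mul(2, Mul(E, Mul(2, E)))) = Add(10, Mul(2, Mul(2, Pow(E, 2)))) = Add(10, Mul(4, Pow(E, 2))))
Add(-4666, Mul(-1, Function('G')(Function('q')(1)))) = Add(-4666, Mul(-1, Add(10, Mul(4, Pow(-4, 2))))) = Add(-4666, Mul(-1, Add(10, Mul(4, 16)))) = Add(-4666, Mul(-1, Add(10, 64))) = Add(-4666, Mul(-1, 74)) = Add(-4666, -74) = -4740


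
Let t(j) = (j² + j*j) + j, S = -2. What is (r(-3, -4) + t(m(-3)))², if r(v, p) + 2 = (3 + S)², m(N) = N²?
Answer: 28900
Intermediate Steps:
r(v, p) = -1 (r(v, p) = -2 + (3 - 2)² = -2 + 1² = -2 + 1 = -1)
t(j) = j + 2*j² (t(j) = (j² + j²) + j = 2*j² + j = j + 2*j²)
(r(-3, -4) + t(m(-3)))² = (-1 + (-3)²*(1 + 2*(-3)²))² = (-1 + 9*(1 + 2*9))² = (-1 + 9*(1 + 18))² = (-1 + 9*19)² = (-1 + 171)² = 170² = 28900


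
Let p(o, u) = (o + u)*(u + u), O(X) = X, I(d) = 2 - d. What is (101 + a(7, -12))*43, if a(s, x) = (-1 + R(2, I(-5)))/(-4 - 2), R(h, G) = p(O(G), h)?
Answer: 24553/6 ≈ 4092.2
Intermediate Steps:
p(o, u) = 2*u*(o + u) (p(o, u) = (o + u)*(2*u) = 2*u*(o + u))
R(h, G) = 2*h*(G + h)
a(s, x) = -35/6 (a(s, x) = (-1 + 2*2*((2 - 1*(-5)) + 2))/(-4 - 2) = (-1 + 2*2*((2 + 5) + 2))/(-6) = (-1 + 2*2*(7 + 2))*(-⅙) = (-1 + 2*2*9)*(-⅙) = (-1 + 36)*(-⅙) = 35*(-⅙) = -35/6)
(101 + a(7, -12))*43 = (101 - 35/6)*43 = (571/6)*43 = 24553/6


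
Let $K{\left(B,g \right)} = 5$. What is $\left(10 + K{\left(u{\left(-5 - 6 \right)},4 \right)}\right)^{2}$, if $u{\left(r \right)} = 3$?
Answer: $225$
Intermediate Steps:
$\left(10 + K{\left(u{\left(-5 - 6 \right)},4 \right)}\right)^{2} = \left(10 + 5\right)^{2} = 15^{2} = 225$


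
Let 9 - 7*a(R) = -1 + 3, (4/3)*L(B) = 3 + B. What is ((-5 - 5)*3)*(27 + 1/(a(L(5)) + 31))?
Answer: -12975/16 ≈ -810.94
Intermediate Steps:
L(B) = 9/4 + 3*B/4 (L(B) = 3*(3 + B)/4 = 9/4 + 3*B/4)
a(R) = 1 (a(R) = 9/7 - (-1 + 3)/7 = 9/7 - ⅐*2 = 9/7 - 2/7 = 1)
((-5 - 5)*3)*(27 + 1/(a(L(5)) + 31)) = ((-5 - 5)*3)*(27 + 1/(1 + 31)) = (-10*3)*(27 + 1/32) = -30*(27 + 1/32) = -30*865/32 = -12975/16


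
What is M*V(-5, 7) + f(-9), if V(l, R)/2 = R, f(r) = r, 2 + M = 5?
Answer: 33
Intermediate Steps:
M = 3 (M = -2 + 5 = 3)
V(l, R) = 2*R
M*V(-5, 7) + f(-9) = 3*(2*7) - 9 = 3*14 - 9 = 42 - 9 = 33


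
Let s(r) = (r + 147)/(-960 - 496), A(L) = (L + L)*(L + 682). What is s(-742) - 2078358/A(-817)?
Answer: -68924719/7647120 ≈ -9.0132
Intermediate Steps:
A(L) = 2*L*(682 + L) (A(L) = (2*L)*(682 + L) = 2*L*(682 + L))
s(r) = -21/208 - r/1456 (s(r) = (147 + r)/(-1456) = (147 + r)*(-1/1456) = -21/208 - r/1456)
s(-742) - 2078358/A(-817) = (-21/208 - 1/1456*(-742)) - 2078358/(2*(-817)*(682 - 817)) = (-21/208 + 53/104) - 2078358/(2*(-817)*(-135)) = 85/208 - 2078358/220590 = 85/208 - 1*346393/36765 = 85/208 - 346393/36765 = -68924719/7647120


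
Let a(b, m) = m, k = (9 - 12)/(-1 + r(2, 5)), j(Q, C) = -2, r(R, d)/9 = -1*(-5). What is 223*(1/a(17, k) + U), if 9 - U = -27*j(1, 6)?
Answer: -39917/3 ≈ -13306.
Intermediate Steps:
r(R, d) = 45 (r(R, d) = 9*(-1*(-5)) = 9*5 = 45)
k = -3/44 (k = (9 - 12)/(-1 + 45) = -3/44 ≈ -0.068182)
U = -45 (U = 9 - (-27)*(-2) = 9 - 1*54 = 9 - 54 = -45)
223*(1/a(17, k) + U) = 223*(1/(-3/44) - 45) = 223*(-44/3 - 45) = 223*(-179/3) = -39917/3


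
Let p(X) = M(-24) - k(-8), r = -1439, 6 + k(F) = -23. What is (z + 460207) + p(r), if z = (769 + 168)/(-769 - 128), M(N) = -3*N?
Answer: 412895339/897 ≈ 4.6031e+5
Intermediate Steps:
k(F) = -29 (k(F) = -6 - 23 = -29)
z = -937/897 (z = 937/(-897) = -1/897*937 = -937/897 ≈ -1.0446)
p(X) = 101 (p(X) = -3*(-24) - 1*(-29) = 72 + 29 = 101)
(z + 460207) + p(r) = (-937/897 + 460207) + 101 = 412804742/897 + 101 = 412895339/897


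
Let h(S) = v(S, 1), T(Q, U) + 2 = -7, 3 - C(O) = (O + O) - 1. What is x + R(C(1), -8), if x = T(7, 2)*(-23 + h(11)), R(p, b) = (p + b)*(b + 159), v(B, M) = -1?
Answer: -690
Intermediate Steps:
C(O) = 4 - 2*O (C(O) = 3 - ((O + O) - 1) = 3 - (2*O - 1) = 3 - (-1 + 2*O) = 3 + (1 - 2*O) = 4 - 2*O)
T(Q, U) = -9 (T(Q, U) = -2 - 7 = -9)
h(S) = -1
R(p, b) = (159 + b)*(b + p) (R(p, b) = (b + p)*(159 + b) = (159 + b)*(b + p))
x = 216 (x = -9*(-23 - 1) = -9*(-24) = 216)
x + R(C(1), -8) = 216 + ((-8)**2 + 159*(-8) + 159*(4 - 2*1) - 8*(4 - 2*1)) = 216 + (64 - 1272 + 159*(4 - 2) - 8*(4 - 2)) = 216 + (64 - 1272 + 159*2 - 8*2) = 216 + (64 - 1272 + 318 - 16) = 216 - 906 = -690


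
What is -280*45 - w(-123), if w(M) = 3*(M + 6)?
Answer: -12249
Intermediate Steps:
w(M) = 18 + 3*M (w(M) = 3*(6 + M) = 18 + 3*M)
-280*45 - w(-123) = -280*45 - (18 + 3*(-123)) = -12600 - (18 - 369) = -12600 - 1*(-351) = -12600 + 351 = -12249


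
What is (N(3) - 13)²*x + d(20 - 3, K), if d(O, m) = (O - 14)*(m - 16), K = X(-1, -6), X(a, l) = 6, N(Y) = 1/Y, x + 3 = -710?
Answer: -1029842/9 ≈ -1.1443e+5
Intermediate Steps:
x = -713 (x = -3 - 710 = -713)
K = 6
d(O, m) = (-16 + m)*(-14 + O) (d(O, m) = (-14 + O)*(-16 + m) = (-16 + m)*(-14 + O))
(N(3) - 13)²*x + d(20 - 3, K) = (1/3 - 13)²*(-713) + (224 - 16*(20 - 3) - 14*6 + (20 - 3)*6) = (⅓ - 13)²*(-713) + (224 - 16*17 - 84 + 17*6) = (-38/3)²*(-713) + (224 - 272 - 84 + 102) = (1444/9)*(-713) - 30 = -1029572/9 - 30 = -1029842/9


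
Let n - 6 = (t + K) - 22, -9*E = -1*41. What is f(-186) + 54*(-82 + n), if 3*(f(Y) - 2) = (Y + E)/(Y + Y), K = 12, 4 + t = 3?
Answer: -47164991/10044 ≈ -4695.8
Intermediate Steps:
t = -1 (t = -4 + 3 = -1)
E = 41/9 (E = -(-1)*41/9 = -1/9*(-41) = 41/9 ≈ 4.5556)
n = -5 (n = 6 + ((-1 + 12) - 22) = 6 + (11 - 22) = 6 - 11 = -5)
f(Y) = 2 + (41/9 + Y)/(6*Y) (f(Y) = 2 + ((Y + 41/9)/(Y + Y))/3 = 2 + ((41/9 + Y)/((2*Y)))/3 = 2 + ((41/9 + Y)*(1/(2*Y)))/3 = 2 + ((41/9 + Y)/(2*Y))/3 = 2 + (41/9 + Y)/(6*Y))
f(-186) + 54*(-82 + n) = (1/54)*(41 + 117*(-186))/(-186) + 54*(-82 - 5) = (1/54)*(-1/186)*(41 - 21762) + 54*(-87) = (1/54)*(-1/186)*(-21721) - 4698 = 21721/10044 - 4698 = -47164991/10044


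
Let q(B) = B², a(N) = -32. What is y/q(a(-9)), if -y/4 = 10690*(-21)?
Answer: 112245/128 ≈ 876.91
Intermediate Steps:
y = 897960 (y = -42760*(-21) = -4*(-224490) = 897960)
y/q(a(-9)) = 897960/((-32)²) = 897960/1024 = 897960*(1/1024) = 112245/128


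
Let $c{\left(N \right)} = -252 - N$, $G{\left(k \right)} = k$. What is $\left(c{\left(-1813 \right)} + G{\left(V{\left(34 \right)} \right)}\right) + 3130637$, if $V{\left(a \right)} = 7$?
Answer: $3132205$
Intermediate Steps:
$\left(c{\left(-1813 \right)} + G{\left(V{\left(34 \right)} \right)}\right) + 3130637 = \left(\left(-252 - -1813\right) + 7\right) + 3130637 = \left(\left(-252 + 1813\right) + 7\right) + 3130637 = \left(1561 + 7\right) + 3130637 = 1568 + 3130637 = 3132205$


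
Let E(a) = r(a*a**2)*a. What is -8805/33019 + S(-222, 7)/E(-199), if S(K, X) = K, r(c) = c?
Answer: -13808353495023/51781690177819 ≈ -0.26666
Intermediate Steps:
E(a) = a**4 (E(a) = (a*a**2)*a = a**3*a = a**4)
-8805/33019 + S(-222, 7)/E(-199) = -8805/33019 - 222/((-199)**4) = -8805*1/33019 - 222/1568239201 = -8805/33019 - 222*1/1568239201 = -8805/33019 - 222/1568239201 = -13808353495023/51781690177819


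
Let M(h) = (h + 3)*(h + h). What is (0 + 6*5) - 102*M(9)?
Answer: -22002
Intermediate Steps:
M(h) = 2*h*(3 + h) (M(h) = (3 + h)*(2*h) = 2*h*(3 + h))
(0 + 6*5) - 102*M(9) = (0 + 6*5) - 204*9*(3 + 9) = (0 + 30) - 204*9*12 = 30 - 102*216 = 30 - 22032 = -22002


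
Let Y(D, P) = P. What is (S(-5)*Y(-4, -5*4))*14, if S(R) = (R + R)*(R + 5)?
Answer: 0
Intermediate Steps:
S(R) = 2*R*(5 + R) (S(R) = (2*R)*(5 + R) = 2*R*(5 + R))
(S(-5)*Y(-4, -5*4))*14 = ((2*(-5)*(5 - 5))*(-5*4))*14 = ((2*(-5)*0)*(-20))*14 = (0*(-20))*14 = 0*14 = 0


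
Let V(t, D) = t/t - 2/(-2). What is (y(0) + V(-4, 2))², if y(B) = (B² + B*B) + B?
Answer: 4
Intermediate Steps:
V(t, D) = 2 (V(t, D) = 1 - 2*(-½) = 1 + 1 = 2)
y(B) = B + 2*B² (y(B) = (B² + B²) + B = 2*B² + B = B + 2*B²)
(y(0) + V(-4, 2))² = (0*(1 + 2*0) + 2)² = (0*(1 + 0) + 2)² = (0*1 + 2)² = (0 + 2)² = 2² = 4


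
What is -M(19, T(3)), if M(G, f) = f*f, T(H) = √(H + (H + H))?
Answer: -9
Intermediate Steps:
T(H) = √3*√H (T(H) = √(H + 2*H) = √(3*H) = √3*√H)
M(G, f) = f²
-M(19, T(3)) = -(√3*√3)² = -1*3² = -1*9 = -9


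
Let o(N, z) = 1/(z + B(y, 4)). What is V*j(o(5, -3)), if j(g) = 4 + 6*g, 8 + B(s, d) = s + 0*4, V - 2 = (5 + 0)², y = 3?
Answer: 351/4 ≈ 87.750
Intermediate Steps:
V = 27 (V = 2 + (5 + 0)² = 2 + 5² = 2 + 25 = 27)
B(s, d) = -8 + s (B(s, d) = -8 + (s + 0*4) = -8 + (s + 0) = -8 + s)
o(N, z) = 1/(-5 + z) (o(N, z) = 1/(z + (-8 + 3)) = 1/(z - 5) = 1/(-5 + z))
V*j(o(5, -3)) = 27*(4 + 6/(-5 - 3)) = 27*(4 + 6/(-8)) = 27*(4 + 6*(-⅛)) = 27*(4 - ¾) = 27*(13/4) = 351/4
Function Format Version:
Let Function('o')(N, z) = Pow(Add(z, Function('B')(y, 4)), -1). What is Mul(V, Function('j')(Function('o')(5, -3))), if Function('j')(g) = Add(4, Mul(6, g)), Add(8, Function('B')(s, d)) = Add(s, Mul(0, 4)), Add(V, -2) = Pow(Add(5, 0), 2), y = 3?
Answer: Rational(351, 4) ≈ 87.750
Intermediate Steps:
V = 27 (V = Add(2, Pow(Add(5, 0), 2)) = Add(2, Pow(5, 2)) = Add(2, 25) = 27)
Function('B')(s, d) = Add(-8, s) (Function('B')(s, d) = Add(-8, Add(s, Mul(0, 4))) = Add(-8, Add(s, 0)) = Add(-8, s))
Function('o')(N, z) = Pow(Add(-5, z), -1) (Function('o')(N, z) = Pow(Add(z, Add(-8, 3)), -1) = Pow(Add(z, -5), -1) = Pow(Add(-5, z), -1))
Mul(V, Function('j')(Function('o')(5, -3))) = Mul(27, Add(4, Mul(6, Pow(Add(-5, -3), -1)))) = Mul(27, Add(4, Mul(6, Pow(-8, -1)))) = Mul(27, Add(4, Mul(6, Rational(-1, 8)))) = Mul(27, Add(4, Rational(-3, 4))) = Mul(27, Rational(13, 4)) = Rational(351, 4)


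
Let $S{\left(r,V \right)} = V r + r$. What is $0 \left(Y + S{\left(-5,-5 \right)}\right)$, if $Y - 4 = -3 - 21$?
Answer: $0$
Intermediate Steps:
$S{\left(r,V \right)} = r + V r$
$Y = -20$ ($Y = 4 - 24 = -20$)
$0 \left(Y + S{\left(-5,-5 \right)}\right) = 0 \left(-20 - 5 \left(1 - 5\right)\right) = 0 \left(-20 - -20\right) = 0 \left(-20 + 20\right) = 0 \cdot 0 = 0$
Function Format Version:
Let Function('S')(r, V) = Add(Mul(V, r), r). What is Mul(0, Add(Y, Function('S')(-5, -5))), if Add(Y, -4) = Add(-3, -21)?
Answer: 0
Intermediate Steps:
Function('S')(r, V) = Add(r, Mul(V, r))
Y = -20 (Y = Add(4, Add(-3, -21)) = Add(4, -24) = -20)
Mul(0, Add(Y, Function('S')(-5, -5))) = Mul(0, Add(-20, Mul(-5, Add(1, -5)))) = Mul(0, Add(-20, Mul(-5, -4))) = Mul(0, Add(-20, 20)) = Mul(0, 0) = 0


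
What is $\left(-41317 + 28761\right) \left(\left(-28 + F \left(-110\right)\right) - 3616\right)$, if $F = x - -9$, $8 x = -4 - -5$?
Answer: $58357149$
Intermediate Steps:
$x = \frac{1}{8}$ ($x = \frac{-4 - -5}{8} = \frac{-4 + 5}{8} = \frac{1}{8} \cdot 1 = \frac{1}{8} \approx 0.125$)
$F = \frac{73}{8}$ ($F = \frac{1}{8} - -9 = \frac{1}{8} + 9 = \frac{73}{8} \approx 9.125$)
$\left(-41317 + 28761\right) \left(\left(-28 + F \left(-110\right)\right) - 3616\right) = \left(-41317 + 28761\right) \left(\left(-28 + \frac{73}{8} \left(-110\right)\right) - 3616\right) = - 12556 \left(\left(-28 - \frac{4015}{4}\right) - 3616\right) = - 12556 \left(- \frac{4127}{4} - 3616\right) = \left(-12556\right) \left(- \frac{18591}{4}\right) = 58357149$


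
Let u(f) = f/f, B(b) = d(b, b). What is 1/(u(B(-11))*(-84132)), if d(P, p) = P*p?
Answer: -1/84132 ≈ -1.1886e-5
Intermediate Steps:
B(b) = b² (B(b) = b*b = b²)
u(f) = 1
1/(u(B(-11))*(-84132)) = 1/(1*(-84132)) = 1*(-1/84132) = -1/84132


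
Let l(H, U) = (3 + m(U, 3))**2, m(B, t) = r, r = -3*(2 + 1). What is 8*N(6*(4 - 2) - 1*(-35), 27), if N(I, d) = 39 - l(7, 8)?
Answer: 24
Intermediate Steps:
r = -9 (r = -3*3 = -9)
m(B, t) = -9
l(H, U) = 36 (l(H, U) = (3 - 9)**2 = (-6)**2 = 36)
N(I, d) = 3 (N(I, d) = 39 - 1*36 = 39 - 36 = 3)
8*N(6*(4 - 2) - 1*(-35), 27) = 8*3 = 24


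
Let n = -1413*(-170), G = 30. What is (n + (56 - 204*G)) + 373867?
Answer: 608013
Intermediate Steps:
n = 240210
(n + (56 - 204*G)) + 373867 = (240210 + (56 - 204*30)) + 373867 = (240210 + (56 - 6120)) + 373867 = (240210 - 6064) + 373867 = 234146 + 373867 = 608013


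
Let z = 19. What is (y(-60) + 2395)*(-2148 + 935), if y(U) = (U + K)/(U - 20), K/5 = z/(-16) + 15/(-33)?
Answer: -8183772573/2816 ≈ -2.9062e+6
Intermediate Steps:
K = -1445/176 (K = 5*(19/(-16) + 15/(-33)) = 5*(19*(-1/16) + 15*(-1/33)) = 5*(-19/16 - 5/11) = 5*(-289/176) = -1445/176 ≈ -8.2102)
y(U) = (-1445/176 + U)/(-20 + U) (y(U) = (U - 1445/176)/(U - 20) = (-1445/176 + U)/(-20 + U))
(y(-60) + 2395)*(-2148 + 935) = ((-1445/176 - 60)/(-20 - 60) + 2395)*(-2148 + 935) = (-12005/176/(-80) + 2395)*(-1213) = (-1/80*(-12005/176) + 2395)*(-1213) = (2401/2816 + 2395)*(-1213) = (6746721/2816)*(-1213) = -8183772573/2816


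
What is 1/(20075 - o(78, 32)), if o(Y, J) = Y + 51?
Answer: 1/19946 ≈ 5.0135e-5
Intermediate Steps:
o(Y, J) = 51 + Y
1/(20075 - o(78, 32)) = 1/(20075 - (51 + 78)) = 1/(20075 - 1*129) = 1/(20075 - 129) = 1/19946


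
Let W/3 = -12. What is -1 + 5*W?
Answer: -181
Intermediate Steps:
W = -36 (W = 3*(-12) = -36)
-1 + 5*W = -1 + 5*(-36) = -1 - 180 = -181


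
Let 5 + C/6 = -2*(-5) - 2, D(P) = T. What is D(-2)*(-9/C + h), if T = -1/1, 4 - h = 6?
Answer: 5/2 ≈ 2.5000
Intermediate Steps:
h = -2 (h = 4 - 1*6 = 4 - 6 = -2)
T = -1 (T = -1*1 = -1)
D(P) = -1
C = 18 (C = -30 + 6*(-2*(-5) - 2) = -30 + 6*(10 - 2) = -30 + 6*8 = -30 + 48 = 18)
D(-2)*(-9/C + h) = -(-9/18 - 2) = -(-9*1/18 - 2) = -(-½ - 2) = -1*(-5/2) = 5/2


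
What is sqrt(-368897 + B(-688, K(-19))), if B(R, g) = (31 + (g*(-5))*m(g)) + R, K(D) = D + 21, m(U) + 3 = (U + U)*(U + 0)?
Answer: 2*I*sqrt(92401) ≈ 607.95*I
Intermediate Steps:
m(U) = -3 + 2*U**2 (m(U) = -3 + (U + U)*(U + 0) = -3 + (2*U)*U = -3 + 2*U**2)
K(D) = 21 + D
B(R, g) = 31 + R - 5*g*(-3 + 2*g**2) (B(R, g) = (31 + (g*(-5))*(-3 + 2*g**2)) + R = (31 + (-5*g)*(-3 + 2*g**2)) + R = (31 - 5*g*(-3 + 2*g**2)) + R = 31 + R - 5*g*(-3 + 2*g**2))
sqrt(-368897 + B(-688, K(-19))) = sqrt(-368897 + (31 - 688 - 10*(21 - 19)**3 + 15*(21 - 19))) = sqrt(-368897 + (31 - 688 - 10*2**3 + 15*2)) = sqrt(-368897 + (31 - 688 - 10*8 + 30)) = sqrt(-368897 + (31 - 688 - 80 + 30)) = sqrt(-368897 - 707) = sqrt(-369604) = 2*I*sqrt(92401)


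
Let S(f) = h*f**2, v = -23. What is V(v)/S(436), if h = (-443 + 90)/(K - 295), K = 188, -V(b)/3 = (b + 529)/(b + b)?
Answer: 3531/67103888 ≈ 5.2620e-5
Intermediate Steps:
V(b) = -3*(529 + b)/(2*b) (V(b) = -3*(b + 529)/(b + b) = -3*(529 + b)/(2*b))
h = 353/107 (h = (-443 + 90)/(188 - 295) = -353/(-107) = -353*(-1/107) = 353/107 ≈ 3.2991)
S(f) = 353*f**2/107
V(v)/S(436) = ((3/2)*(-529 - 1*(-23))/(-23))/(((353/107)*436**2)) = ((3/2)*(-1/23)*(-529 + 23))/(((353/107)*190096)) = ((3/2)*(-1/23)*(-506))/(67103888/107) = 33*(107/67103888) = 3531/67103888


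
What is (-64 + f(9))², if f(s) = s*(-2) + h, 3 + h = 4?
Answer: 6561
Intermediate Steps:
h = 1 (h = -3 + 4 = 1)
f(s) = 1 - 2*s (f(s) = s*(-2) + 1 = -2*s + 1 = 1 - 2*s)
(-64 + f(9))² = (-64 + (1 - 2*9))² = (-64 + (1 - 18))² = (-64 - 17)² = (-81)² = 6561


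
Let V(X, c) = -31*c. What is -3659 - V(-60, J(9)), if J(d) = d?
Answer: -3380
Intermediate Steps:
-3659 - V(-60, J(9)) = -3659 - (-31)*9 = -3659 - 1*(-279) = -3659 + 279 = -3380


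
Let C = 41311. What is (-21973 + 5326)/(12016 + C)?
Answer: -16647/53327 ≈ -0.31217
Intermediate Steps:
(-21973 + 5326)/(12016 + C) = (-21973 + 5326)/(12016 + 41311) = -16647/53327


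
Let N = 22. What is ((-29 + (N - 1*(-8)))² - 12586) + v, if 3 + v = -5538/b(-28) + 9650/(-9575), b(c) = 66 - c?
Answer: -227675257/18001 ≈ -12648.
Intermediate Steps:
v = -1132672/18001 (v = -3 + (-5538/(66 - 1*(-28)) + 9650/(-9575)) = -3 + (-5538/(66 + 28) + 9650*(-1/9575)) = -3 + (-5538/94 - 386/383) = -3 + (-5538*1/94 - 386/383) = -3 + (-2769/47 - 386/383) = -3 - 1078669/18001 = -1132672/18001 ≈ -62.923)
((-29 + (N - 1*(-8)))² - 12586) + v = ((-29 + (22 - 1*(-8)))² - 12586) - 1132672/18001 = ((-29 + (22 + 8))² - 12586) - 1132672/18001 = ((-29 + 30)² - 12586) - 1132672/18001 = (1² - 12586) - 1132672/18001 = (1 - 12586) - 1132672/18001 = -12585 - 1132672/18001 = -227675257/18001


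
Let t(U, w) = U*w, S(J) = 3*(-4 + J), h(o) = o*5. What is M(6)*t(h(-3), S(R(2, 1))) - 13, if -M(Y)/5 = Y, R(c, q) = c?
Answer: -2713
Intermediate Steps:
h(o) = 5*o
S(J) = -12 + 3*J
M(Y) = -5*Y
M(6)*t(h(-3), S(R(2, 1))) - 13 = (-5*6)*((5*(-3))*(-12 + 3*2)) - 13 = -(-450)*(-12 + 6) - 13 = -(-450)*(-6) - 13 = -30*90 - 13 = -2700 - 13 = -2713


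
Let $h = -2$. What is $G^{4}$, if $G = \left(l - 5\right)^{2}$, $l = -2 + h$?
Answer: $43046721$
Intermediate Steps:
$l = -4$ ($l = -2 - 2 = -4$)
$G = 81$ ($G = \left(-4 - 5\right)^{2} = \left(-9\right)^{2} = 81$)
$G^{4} = 81^{4} = 43046721$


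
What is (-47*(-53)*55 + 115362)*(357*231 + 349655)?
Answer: 109053332774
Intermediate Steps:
(-47*(-53)*55 + 115362)*(357*231 + 349655) = (2491*55 + 115362)*(82467 + 349655) = (137005 + 115362)*432122 = 252367*432122 = 109053332774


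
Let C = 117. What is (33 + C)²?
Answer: 22500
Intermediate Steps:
(33 + C)² = (33 + 117)² = 150² = 22500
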